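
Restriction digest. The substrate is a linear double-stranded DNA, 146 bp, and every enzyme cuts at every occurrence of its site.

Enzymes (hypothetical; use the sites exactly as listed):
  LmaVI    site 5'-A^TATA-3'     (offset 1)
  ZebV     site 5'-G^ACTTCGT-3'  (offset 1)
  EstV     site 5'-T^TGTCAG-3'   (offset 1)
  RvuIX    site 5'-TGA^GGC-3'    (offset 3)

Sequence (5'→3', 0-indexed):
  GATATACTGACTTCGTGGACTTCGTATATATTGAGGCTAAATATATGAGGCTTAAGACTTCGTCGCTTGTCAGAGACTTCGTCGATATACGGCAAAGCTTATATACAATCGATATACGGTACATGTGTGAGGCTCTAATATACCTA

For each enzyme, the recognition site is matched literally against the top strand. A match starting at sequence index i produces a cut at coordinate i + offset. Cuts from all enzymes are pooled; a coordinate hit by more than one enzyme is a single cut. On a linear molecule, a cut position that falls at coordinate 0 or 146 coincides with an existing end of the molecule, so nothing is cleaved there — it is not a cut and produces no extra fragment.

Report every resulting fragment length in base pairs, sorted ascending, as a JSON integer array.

Site scan:
  LmaVI (ATATA, off=1): starts [1, 25, 40, 84, 100, 111, 137] → cuts [2, 26, 41, 85, 101, 112, 138]
  ZebV (GACTTCGT, off=1): starts [8, 17, 55, 74] → cuts [9, 18, 56, 75]
  EstV (TTGTCAG, off=1): starts [66] → cuts [67]
  RvuIX (TGAGGC, off=3): starts [31, 45, 127] → cuts [34, 48, 130]

Pooled cuts: [2, 9, 18, 26, 34, 41, 48, 56, 67, 75, 85, 101, 112, 130, 138]

Fragments:
  [0,2): 2 bp
  [2,9): 7 bp
  [9,18): 9 bp
  [18,26): 8 bp
  [26,34): 8 bp
  [34,41): 7 bp
  [41,48): 7 bp
  [48,56): 8 bp
  [56,67): 11 bp
  [67,75): 8 bp
  [75,85): 10 bp
  [85,101): 16 bp
  [101,112): 11 bp
  [112,130): 18 bp
  [130,138): 8 bp
  [138,146): 8 bp

[2,7,7,7,8,8,8,8,8,8,9,10,11,11,16,18]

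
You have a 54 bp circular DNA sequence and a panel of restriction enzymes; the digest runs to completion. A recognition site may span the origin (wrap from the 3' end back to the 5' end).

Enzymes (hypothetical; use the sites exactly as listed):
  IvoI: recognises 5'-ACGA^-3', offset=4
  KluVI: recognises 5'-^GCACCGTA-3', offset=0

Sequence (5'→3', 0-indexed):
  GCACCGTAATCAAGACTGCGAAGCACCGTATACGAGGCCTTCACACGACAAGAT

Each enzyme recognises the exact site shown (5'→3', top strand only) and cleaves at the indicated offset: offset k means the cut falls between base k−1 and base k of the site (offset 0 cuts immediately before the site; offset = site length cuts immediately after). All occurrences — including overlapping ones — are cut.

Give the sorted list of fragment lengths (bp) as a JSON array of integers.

Per-enzyme occurrences:
  IvoI ACGA/4: at [31, 44] ⇒ [35, 48]
  KluVI GCACCGTA/0: at [0, 22] ⇒ [0, 22]

Pooled cuts: [0, 22, 35, 48]

Fragment lengths:
  0→22: 22 bp
  22→35: 13 bp
  35→48: 13 bp
  48→0 (wrap): 54-48+0 = 6 bp

[6,13,13,22]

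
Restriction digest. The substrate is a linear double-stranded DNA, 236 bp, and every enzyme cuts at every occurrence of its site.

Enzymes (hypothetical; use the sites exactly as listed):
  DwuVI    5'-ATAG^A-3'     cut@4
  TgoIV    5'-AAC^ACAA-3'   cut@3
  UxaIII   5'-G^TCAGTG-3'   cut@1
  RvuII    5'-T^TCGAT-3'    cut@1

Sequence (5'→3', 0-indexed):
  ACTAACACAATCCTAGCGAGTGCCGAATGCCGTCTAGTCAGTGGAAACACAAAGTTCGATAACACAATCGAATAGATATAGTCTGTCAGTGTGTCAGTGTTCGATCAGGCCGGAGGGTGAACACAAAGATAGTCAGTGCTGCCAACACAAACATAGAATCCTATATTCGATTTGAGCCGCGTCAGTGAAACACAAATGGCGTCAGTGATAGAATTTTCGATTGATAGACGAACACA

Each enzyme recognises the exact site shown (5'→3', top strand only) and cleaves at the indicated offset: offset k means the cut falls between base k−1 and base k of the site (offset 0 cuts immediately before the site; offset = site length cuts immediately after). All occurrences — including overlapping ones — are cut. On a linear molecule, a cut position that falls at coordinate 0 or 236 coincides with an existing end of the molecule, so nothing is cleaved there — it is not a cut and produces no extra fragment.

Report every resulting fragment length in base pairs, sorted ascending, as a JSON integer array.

[5,6,7,7,8,8,9,10,10,10,10,10,10,10,11,11,12,14,15,22,31]

Scan for sites:
  DwuVI (ATAGA, off=4): starts [71, 152, 207, 223] → cuts [75, 156, 211, 227]
  TgoIV (AACACAA, off=3): starts [3, 45, 60, 119, 143, 188] → cuts [6, 48, 63, 122, 146, 191]
  UxaIII (GTCAGTG, off=1): starts [36, 84, 92, 131, 180, 200] → cuts [37, 85, 93, 132, 181, 201]
  RvuII (TTCGAT, off=1): starts [54, 99, 165, 215] → cuts [55, 100, 166, 216]

All cut coordinates (distinct, sorted): [6, 37, 48, 55, 63, 75, 85, 93, 100, 122, 132, 146, 156, 166, 181, 191, 201, 211, 216, 227]

Fragment lengths:
  [0,6): 6 bp
  [6,37): 31 bp
  [37,48): 11 bp
  [48,55): 7 bp
  [55,63): 8 bp
  [63,75): 12 bp
  [75,85): 10 bp
  [85,93): 8 bp
  [93,100): 7 bp
  [100,122): 22 bp
  [122,132): 10 bp
  [132,146): 14 bp
  [146,156): 10 bp
  [156,166): 10 bp
  [166,181): 15 bp
  [181,191): 10 bp
  [191,201): 10 bp
  [201,211): 10 bp
  [211,216): 5 bp
  [216,227): 11 bp
  [227,236): 9 bp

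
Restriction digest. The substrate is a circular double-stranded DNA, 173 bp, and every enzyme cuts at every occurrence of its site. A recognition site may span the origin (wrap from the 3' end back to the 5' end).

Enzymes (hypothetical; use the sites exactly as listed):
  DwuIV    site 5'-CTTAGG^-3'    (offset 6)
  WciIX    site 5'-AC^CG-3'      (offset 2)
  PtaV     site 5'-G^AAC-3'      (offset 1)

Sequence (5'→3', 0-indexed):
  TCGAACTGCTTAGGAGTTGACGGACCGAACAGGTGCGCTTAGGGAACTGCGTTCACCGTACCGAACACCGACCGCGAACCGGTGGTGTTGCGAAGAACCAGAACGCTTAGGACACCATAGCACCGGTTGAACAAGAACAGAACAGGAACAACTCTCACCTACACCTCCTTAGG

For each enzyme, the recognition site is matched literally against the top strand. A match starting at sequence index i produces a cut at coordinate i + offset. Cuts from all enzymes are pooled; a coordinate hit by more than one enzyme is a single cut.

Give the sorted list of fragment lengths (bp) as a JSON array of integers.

Scan for sites:
  DwuIV CTTAGG/6: at [8, 37, 105, 167] ⇒ [0, 14, 43, 111]
  WciIX ACCG/2: at [23, 54, 59, 66, 70, 77, 121] ⇒ [25, 56, 61, 68, 72, 79, 123]
  PtaV GAAC/1: at [2, 26, 43, 62, 75, 94, 100, 128, 134, 139, 145] ⇒ [3, 27, 44, 63, 76, 95, 101, 129, 135, 140, 146]

All cut coordinates (distinct, sorted): [0, 3, 14, 25, 27, 43, 44, 56, 61, 63, 68, 72, 76, 79, 95, 101, 111, 123, 129, 135, 140, 146]

Fragment lengths:
  0→3: 3 bp
  3→14: 11 bp
  14→25: 11 bp
  25→27: 2 bp
  27→43: 16 bp
  43→44: 1 bp
  44→56: 12 bp
  56→61: 5 bp
  61→63: 2 bp
  63→68: 5 bp
  68→72: 4 bp
  72→76: 4 bp
  76→79: 3 bp
  79→95: 16 bp
  95→101: 6 bp
  101→111: 10 bp
  111→123: 12 bp
  123→129: 6 bp
  129→135: 6 bp
  135→140: 5 bp
  140→146: 6 bp
  146→0 (wrap): 173-146+0 = 27 bp

[1,2,2,3,3,4,4,5,5,5,6,6,6,6,10,11,11,12,12,16,16,27]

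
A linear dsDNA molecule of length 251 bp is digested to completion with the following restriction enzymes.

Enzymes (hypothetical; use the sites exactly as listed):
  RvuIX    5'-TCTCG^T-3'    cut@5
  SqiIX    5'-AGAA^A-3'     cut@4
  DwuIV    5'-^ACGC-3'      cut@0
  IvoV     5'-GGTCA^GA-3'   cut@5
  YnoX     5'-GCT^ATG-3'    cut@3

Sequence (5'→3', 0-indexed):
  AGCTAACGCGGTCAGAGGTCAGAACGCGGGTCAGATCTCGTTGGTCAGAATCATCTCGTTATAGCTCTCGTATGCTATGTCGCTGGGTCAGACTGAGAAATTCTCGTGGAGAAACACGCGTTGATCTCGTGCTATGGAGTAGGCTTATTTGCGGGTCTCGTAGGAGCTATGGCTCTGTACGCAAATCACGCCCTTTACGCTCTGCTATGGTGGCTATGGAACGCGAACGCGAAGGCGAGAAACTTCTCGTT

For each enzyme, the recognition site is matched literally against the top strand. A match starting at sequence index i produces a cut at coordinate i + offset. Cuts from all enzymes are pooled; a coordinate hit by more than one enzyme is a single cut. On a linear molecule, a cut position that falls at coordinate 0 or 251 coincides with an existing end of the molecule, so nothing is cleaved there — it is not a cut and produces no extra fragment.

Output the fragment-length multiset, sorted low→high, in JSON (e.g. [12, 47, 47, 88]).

[2,2,2,4,5,5,6,6,7,7,7,7,7,8,8,9,9,9,9,9,10,10,10,11,12,14,14,15,27]

Site scan:
  RvuIX TCTCGT/5: at [35, 53, 65, 101, 124, 155, 244] ⇒ [40, 58, 70, 106, 129, 160, 249]
  SqiIX AGAAA/4: at [95, 109, 237] ⇒ [99, 113, 241]
  DwuIV ACGC/0: at [5, 23, 115, 178, 187, 196, 220, 226] ⇒ [5, 23, 115, 178, 187, 196, 220, 226]
  IvoV GGTCAGA/5: at [9, 16, 28, 42, 85] ⇒ [14, 21, 33, 47, 90]
  YnoX GCTATG/3: at [73, 130, 165, 203, 212] ⇒ [76, 133, 168, 206, 215]

All cut coordinates (distinct, sorted): [5, 14, 21, 23, 33, 40, 47, 58, 70, 76, 90, 99, 106, 113, 115, 129, 133, 160, 168, 178, 187, 196, 206, 215, 220, 226, 241, 249]

Fragments:
  [0,5): 5 bp
  [5,14): 9 bp
  [14,21): 7 bp
  [21,23): 2 bp
  [23,33): 10 bp
  [33,40): 7 bp
  [40,47): 7 bp
  [47,58): 11 bp
  [58,70): 12 bp
  [70,76): 6 bp
  [76,90): 14 bp
  [90,99): 9 bp
  [99,106): 7 bp
  [106,113): 7 bp
  [113,115): 2 bp
  [115,129): 14 bp
  [129,133): 4 bp
  [133,160): 27 bp
  [160,168): 8 bp
  [168,178): 10 bp
  [178,187): 9 bp
  [187,196): 9 bp
  [196,206): 10 bp
  [206,215): 9 bp
  [215,220): 5 bp
  [220,226): 6 bp
  [226,241): 15 bp
  [241,249): 8 bp
  [249,251): 2 bp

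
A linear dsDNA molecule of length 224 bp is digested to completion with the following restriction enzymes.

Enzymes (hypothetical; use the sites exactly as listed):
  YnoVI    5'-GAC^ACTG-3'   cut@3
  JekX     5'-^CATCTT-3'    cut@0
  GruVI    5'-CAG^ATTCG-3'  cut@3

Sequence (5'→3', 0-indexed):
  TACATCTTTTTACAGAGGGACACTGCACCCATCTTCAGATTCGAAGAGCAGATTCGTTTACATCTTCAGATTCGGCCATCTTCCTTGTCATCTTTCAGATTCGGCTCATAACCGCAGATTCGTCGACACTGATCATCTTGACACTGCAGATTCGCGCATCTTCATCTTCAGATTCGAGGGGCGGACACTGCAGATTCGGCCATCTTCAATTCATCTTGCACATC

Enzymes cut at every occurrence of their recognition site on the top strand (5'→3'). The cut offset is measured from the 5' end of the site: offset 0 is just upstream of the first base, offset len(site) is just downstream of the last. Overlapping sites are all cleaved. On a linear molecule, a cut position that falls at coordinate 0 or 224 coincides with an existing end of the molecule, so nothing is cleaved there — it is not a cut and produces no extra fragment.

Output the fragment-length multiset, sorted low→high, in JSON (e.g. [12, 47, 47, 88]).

Per-enzyme occurrences:
  YnoVI GACACTG/3: at [18, 124, 139, 183] ⇒ [21, 127, 142, 186]
  JekX CATCTT/0: at [2, 29, 60, 76, 88, 133, 156, 162, 200, 211] ⇒ [2, 29, 60, 76, 88, 133, 156, 162, 200, 211]
  GruVI CAGATTCG/3: at [35, 48, 66, 95, 114, 146, 168, 190] ⇒ [38, 51, 69, 98, 117, 149, 171, 193]

All cut coordinates (distinct, sorted): [2, 21, 29, 38, 51, 60, 69, 76, 88, 98, 117, 127, 133, 142, 149, 156, 162, 171, 186, 193, 200, 211]

Fragments:
  [0,2): 2 bp
  [2,21): 19 bp
  [21,29): 8 bp
  [29,38): 9 bp
  [38,51): 13 bp
  [51,60): 9 bp
  [60,69): 9 bp
  [69,76): 7 bp
  [76,88): 12 bp
  [88,98): 10 bp
  [98,117): 19 bp
  [117,127): 10 bp
  [127,133): 6 bp
  [133,142): 9 bp
  [142,149): 7 bp
  [149,156): 7 bp
  [156,162): 6 bp
  [162,171): 9 bp
  [171,186): 15 bp
  [186,193): 7 bp
  [193,200): 7 bp
  [200,211): 11 bp
  [211,224): 13 bp

[2,6,6,7,7,7,7,7,8,9,9,9,9,9,10,10,11,12,13,13,15,19,19]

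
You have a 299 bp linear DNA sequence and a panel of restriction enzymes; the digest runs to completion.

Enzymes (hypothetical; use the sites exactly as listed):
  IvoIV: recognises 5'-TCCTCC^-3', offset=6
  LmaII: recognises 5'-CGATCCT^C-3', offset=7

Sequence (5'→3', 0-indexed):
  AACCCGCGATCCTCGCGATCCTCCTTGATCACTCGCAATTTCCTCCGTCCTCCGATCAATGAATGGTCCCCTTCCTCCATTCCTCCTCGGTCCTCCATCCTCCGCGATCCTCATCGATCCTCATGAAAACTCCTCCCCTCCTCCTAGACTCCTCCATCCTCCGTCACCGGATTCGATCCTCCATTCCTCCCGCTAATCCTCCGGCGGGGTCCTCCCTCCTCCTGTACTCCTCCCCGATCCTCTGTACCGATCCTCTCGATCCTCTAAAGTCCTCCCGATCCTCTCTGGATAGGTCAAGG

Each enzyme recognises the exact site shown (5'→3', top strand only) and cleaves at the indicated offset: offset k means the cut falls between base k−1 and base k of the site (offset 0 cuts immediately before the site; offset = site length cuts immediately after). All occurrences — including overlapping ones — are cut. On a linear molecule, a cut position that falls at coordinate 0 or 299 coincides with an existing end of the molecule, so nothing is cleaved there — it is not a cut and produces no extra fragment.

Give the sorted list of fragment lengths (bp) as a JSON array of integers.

[2,2,7,7,7,7,7,8,8,8,8,8,9,9,10,10,11,11,12,12,13,13,13,15,17,18,22,25]

Scan for sites:
  IvoIV TCCTCC/6: at [18, 40, 47, 72, 80, 90, 97, 130, 138, 149, 156, 176, 184, 196, 209, 216, 227, 269] ⇒ [24, 46, 53, 78, 86, 96, 103, 136, 144, 155, 162, 182, 190, 202, 215, 222, 233, 275]
  LmaII CGATCCTC/7: at [6, 15, 104, 114, 173, 234, 247, 256, 275] ⇒ [13, 22, 111, 121, 180, 241, 254, 263, 282]

Pooled cuts: [13, 22, 24, 46, 53, 78, 86, 96, 103, 111, 121, 136, 144, 155, 162, 180, 182, 190, 202, 215, 222, 233, 241, 254, 263, 275, 282]

Fragments:
  [0,13): 13 bp
  [13,22): 9 bp
  [22,24): 2 bp
  [24,46): 22 bp
  [46,53): 7 bp
  [53,78): 25 bp
  [78,86): 8 bp
  [86,96): 10 bp
  [96,103): 7 bp
  [103,111): 8 bp
  [111,121): 10 bp
  [121,136): 15 bp
  [136,144): 8 bp
  [144,155): 11 bp
  [155,162): 7 bp
  [162,180): 18 bp
  [180,182): 2 bp
  [182,190): 8 bp
  [190,202): 12 bp
  [202,215): 13 bp
  [215,222): 7 bp
  [222,233): 11 bp
  [233,241): 8 bp
  [241,254): 13 bp
  [254,263): 9 bp
  [263,275): 12 bp
  [275,282): 7 bp
  [282,299): 17 bp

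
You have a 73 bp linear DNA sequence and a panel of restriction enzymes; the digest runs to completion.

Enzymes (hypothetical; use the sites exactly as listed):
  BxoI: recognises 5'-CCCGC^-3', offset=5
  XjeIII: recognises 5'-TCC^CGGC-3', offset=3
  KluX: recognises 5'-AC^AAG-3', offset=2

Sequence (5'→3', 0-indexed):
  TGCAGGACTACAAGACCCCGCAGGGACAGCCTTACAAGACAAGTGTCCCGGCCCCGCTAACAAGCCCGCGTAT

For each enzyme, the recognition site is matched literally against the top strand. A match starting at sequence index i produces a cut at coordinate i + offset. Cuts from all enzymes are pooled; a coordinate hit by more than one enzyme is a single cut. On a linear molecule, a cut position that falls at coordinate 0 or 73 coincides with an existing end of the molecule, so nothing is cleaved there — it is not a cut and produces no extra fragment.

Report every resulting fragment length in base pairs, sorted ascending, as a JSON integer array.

Per-enzyme occurrences:
  BxoI CCCGC/5: at [16, 52, 64] ⇒ [21, 57, 69]
  XjeIII TCCCGGC/3: at [45] ⇒ [48]
  KluX ACAAG/2: at [9, 33, 38, 59] ⇒ [11, 35, 40, 61]

All cut coordinates (distinct, sorted): [11, 21, 35, 40, 48, 57, 61, 69]

Fragment lengths:
  [0,11): 11 bp
  [11,21): 10 bp
  [21,35): 14 bp
  [35,40): 5 bp
  [40,48): 8 bp
  [48,57): 9 bp
  [57,61): 4 bp
  [61,69): 8 bp
  [69,73): 4 bp

[4,4,5,8,8,9,10,11,14]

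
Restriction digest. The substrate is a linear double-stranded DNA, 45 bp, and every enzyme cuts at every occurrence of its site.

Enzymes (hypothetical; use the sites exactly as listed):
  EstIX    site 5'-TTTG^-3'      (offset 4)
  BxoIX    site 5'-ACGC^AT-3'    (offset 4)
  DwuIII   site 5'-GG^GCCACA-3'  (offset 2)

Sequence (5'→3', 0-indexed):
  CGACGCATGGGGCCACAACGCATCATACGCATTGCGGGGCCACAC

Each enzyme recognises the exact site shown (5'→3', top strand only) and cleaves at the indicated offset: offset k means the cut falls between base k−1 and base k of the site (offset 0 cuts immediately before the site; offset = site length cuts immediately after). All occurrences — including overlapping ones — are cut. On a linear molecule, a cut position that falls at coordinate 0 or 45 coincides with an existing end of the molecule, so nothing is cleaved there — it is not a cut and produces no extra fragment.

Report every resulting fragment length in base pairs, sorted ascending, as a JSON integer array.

[5,6,7,8,9,10]

Per-enzyme occurrences:
  EstIX (TTTG, off=4): no sites
  BxoIX (ACGCAT, off=4): starts [2, 17, 26] → cuts [6, 21, 30]
  DwuIII (GGGCCACA, off=2): starts [9, 36] → cuts [11, 38]

All cut coordinates (distinct, sorted): [6, 11, 21, 30, 38]

Fragments:
  [0,6): 6 bp
  [6,11): 5 bp
  [11,21): 10 bp
  [21,30): 9 bp
  [30,38): 8 bp
  [38,45): 7 bp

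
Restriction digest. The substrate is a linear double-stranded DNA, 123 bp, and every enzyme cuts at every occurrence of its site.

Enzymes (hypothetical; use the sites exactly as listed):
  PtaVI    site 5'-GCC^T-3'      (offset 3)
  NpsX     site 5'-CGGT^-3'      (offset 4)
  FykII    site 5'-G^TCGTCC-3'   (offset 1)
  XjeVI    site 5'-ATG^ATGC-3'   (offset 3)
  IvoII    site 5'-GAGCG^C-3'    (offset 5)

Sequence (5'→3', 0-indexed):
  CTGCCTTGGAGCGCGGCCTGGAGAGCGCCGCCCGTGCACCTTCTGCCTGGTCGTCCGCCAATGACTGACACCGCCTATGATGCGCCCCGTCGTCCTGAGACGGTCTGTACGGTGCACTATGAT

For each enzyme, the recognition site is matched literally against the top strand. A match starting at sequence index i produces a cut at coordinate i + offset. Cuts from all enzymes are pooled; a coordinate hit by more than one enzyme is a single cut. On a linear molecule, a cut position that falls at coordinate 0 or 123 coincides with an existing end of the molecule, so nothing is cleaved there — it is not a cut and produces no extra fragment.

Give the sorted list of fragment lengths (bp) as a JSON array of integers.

Per-enzyme occurrences:
  PtaVI GCCT/3: at [2, 15, 44, 72] ⇒ [5, 18, 47, 75]
  NpsX CGGT/4: at [100, 109] ⇒ [104, 113]
  FykII GTCGTCC/1: at [49, 88] ⇒ [50, 89]
  XjeVI ATGATGC/3: at [76] ⇒ [79]
  IvoII GAGCGC/5: at [8, 22] ⇒ [13, 27]

All cut coordinates (distinct, sorted): [5, 13, 18, 27, 47, 50, 75, 79, 89, 104, 113]

Fragment lengths:
  [0,5): 5 bp
  [5,13): 8 bp
  [13,18): 5 bp
  [18,27): 9 bp
  [27,47): 20 bp
  [47,50): 3 bp
  [50,75): 25 bp
  [75,79): 4 bp
  [79,89): 10 bp
  [89,104): 15 bp
  [104,113): 9 bp
  [113,123): 10 bp

[3,4,5,5,8,9,9,10,10,15,20,25]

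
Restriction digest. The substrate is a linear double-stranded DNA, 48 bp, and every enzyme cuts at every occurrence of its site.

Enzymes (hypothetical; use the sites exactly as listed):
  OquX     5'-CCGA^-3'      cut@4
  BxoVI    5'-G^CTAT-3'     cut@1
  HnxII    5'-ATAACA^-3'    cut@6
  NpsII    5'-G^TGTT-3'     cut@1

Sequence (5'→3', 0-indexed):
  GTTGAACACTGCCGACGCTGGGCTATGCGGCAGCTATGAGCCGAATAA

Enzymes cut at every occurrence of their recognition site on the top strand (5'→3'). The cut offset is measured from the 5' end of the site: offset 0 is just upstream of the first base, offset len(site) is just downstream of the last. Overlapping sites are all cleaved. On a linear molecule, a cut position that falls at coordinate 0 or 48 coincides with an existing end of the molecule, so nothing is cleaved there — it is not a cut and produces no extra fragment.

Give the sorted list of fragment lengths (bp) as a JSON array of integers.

Site scan:
  OquX CCGA/4: at [11, 40] ⇒ [15, 44]
  BxoVI GCTAT/1: at [21, 32] ⇒ [22, 33]
  HnxII (ATAACA, off=6): no sites
  NpsII (GTGTT, off=1): no sites

All cut coordinates (distinct, sorted): [15, 22, 33, 44]

Fragment lengths:
  [0,15): 15 bp
  [15,22): 7 bp
  [22,33): 11 bp
  [33,44): 11 bp
  [44,48): 4 bp

[4,7,11,11,15]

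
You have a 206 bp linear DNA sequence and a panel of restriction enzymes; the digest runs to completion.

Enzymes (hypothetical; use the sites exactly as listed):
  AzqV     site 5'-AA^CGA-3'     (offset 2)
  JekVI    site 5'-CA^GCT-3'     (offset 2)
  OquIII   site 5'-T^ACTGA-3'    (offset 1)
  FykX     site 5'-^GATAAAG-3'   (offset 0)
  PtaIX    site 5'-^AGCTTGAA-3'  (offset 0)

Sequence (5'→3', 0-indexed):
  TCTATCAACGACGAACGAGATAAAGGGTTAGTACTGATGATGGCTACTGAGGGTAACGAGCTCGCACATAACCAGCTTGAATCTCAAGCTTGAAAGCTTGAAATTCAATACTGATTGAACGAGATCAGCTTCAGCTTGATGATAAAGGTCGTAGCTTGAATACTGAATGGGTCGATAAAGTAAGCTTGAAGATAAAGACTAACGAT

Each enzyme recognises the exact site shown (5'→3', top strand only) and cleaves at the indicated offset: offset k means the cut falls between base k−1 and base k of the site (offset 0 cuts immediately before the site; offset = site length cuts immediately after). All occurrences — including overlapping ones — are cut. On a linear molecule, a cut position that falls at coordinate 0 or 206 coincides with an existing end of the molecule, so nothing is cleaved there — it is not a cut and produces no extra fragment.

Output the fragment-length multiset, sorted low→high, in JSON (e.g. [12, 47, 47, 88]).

Scan for sites:
  AzqV (AACGA, off=2): starts [6, 13, 54, 117, 200] → cuts [8, 15, 56, 119, 202]
  JekVI (CAGCT, off=2): starts [72, 125, 131] → cuts [74, 127, 133]
  OquIII (TACTGA, off=1): starts [31, 44, 108, 160] → cuts [32, 45, 109, 161]
  FykX (GATAAAG, off=0): starts [18, 140, 173, 190] → cuts [18, 140, 173, 190]
  PtaIX (AGCTTGAA, off=0): starts [73, 86, 94, 152, 182] → cuts [73, 86, 94, 152, 182]

All cut coordinates (distinct, sorted): [8, 15, 18, 32, 45, 56, 73, 74, 86, 94, 109, 119, 127, 133, 140, 152, 161, 173, 182, 190, 202]

Fragment lengths:
  [0,8): 8 bp
  [8,15): 7 bp
  [15,18): 3 bp
  [18,32): 14 bp
  [32,45): 13 bp
  [45,56): 11 bp
  [56,73): 17 bp
  [73,74): 1 bp
  [74,86): 12 bp
  [86,94): 8 bp
  [94,109): 15 bp
  [109,119): 10 bp
  [119,127): 8 bp
  [127,133): 6 bp
  [133,140): 7 bp
  [140,152): 12 bp
  [152,161): 9 bp
  [161,173): 12 bp
  [173,182): 9 bp
  [182,190): 8 bp
  [190,202): 12 bp
  [202,206): 4 bp

[1,3,4,6,7,7,8,8,8,8,9,9,10,11,12,12,12,12,13,14,15,17]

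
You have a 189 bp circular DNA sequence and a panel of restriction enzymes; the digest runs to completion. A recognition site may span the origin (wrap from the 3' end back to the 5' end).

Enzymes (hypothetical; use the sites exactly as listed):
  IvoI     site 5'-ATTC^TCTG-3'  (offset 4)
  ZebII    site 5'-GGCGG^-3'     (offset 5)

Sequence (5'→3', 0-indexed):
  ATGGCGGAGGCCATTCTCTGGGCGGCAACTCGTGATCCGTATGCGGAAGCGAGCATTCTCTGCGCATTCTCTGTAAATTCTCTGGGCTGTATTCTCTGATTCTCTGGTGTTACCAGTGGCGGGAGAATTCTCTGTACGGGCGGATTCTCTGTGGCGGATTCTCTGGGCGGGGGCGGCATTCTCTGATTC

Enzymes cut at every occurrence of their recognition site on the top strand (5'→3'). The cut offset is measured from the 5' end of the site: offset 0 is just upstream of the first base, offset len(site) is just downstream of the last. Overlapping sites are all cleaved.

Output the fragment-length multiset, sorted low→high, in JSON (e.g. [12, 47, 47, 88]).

Per-enzyme occurrences:
  IvoI (ATTCTCTG, off=4): starts [12, 54, 65, 76, 90, 98, 126, 143, 157, 177] → cuts [16, 58, 69, 80, 94, 102, 130, 147, 161, 181]
  ZebII (GGCGG, off=5): starts [2, 20, 117, 138, 152, 165, 171] → cuts [7, 25, 122, 143, 157, 170, 176]

All cut coordinates (distinct, sorted): [7, 16, 25, 58, 69, 80, 94, 102, 122, 130, 143, 147, 157, 161, 170, 176, 181]

Fragment lengths:
  7→16: 9 bp
  16→25: 9 bp
  25→58: 33 bp
  58→69: 11 bp
  69→80: 11 bp
  80→94: 14 bp
  94→102: 8 bp
  102→122: 20 bp
  122→130: 8 bp
  130→143: 13 bp
  143→147: 4 bp
  147→157: 10 bp
  157→161: 4 bp
  161→170: 9 bp
  170→176: 6 bp
  176→181: 5 bp
  181→7 (wrap): 189-181+7 = 15 bp

[4,4,5,6,8,8,9,9,9,10,11,11,13,14,15,20,33]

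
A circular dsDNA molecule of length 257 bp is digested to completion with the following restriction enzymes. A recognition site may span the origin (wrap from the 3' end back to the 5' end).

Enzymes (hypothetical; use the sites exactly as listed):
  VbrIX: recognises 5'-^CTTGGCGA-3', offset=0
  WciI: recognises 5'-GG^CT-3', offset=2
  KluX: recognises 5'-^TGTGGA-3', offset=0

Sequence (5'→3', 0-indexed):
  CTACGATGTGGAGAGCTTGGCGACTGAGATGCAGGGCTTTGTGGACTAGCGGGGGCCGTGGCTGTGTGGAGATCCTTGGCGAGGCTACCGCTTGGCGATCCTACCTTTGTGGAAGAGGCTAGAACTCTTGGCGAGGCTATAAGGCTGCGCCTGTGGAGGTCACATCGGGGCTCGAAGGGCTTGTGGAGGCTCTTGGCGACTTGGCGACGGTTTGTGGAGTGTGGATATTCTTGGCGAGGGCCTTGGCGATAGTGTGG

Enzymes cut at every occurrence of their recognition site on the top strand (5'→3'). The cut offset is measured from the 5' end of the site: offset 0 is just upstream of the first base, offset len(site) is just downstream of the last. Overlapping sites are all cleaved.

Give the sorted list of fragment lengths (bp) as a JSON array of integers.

Per-enzyme occurrences:
  VbrIX (CTTGGCGA, off=0): starts [15, 74, 90, 126, 191, 199, 229, 241] → cuts [15, 74, 90, 126, 191, 199, 229, 241]
  WciI (GGCT, off=2): starts [34, 59, 82, 116, 134, 142, 168, 177, 187, 255] → cuts [0, 36, 61, 84, 118, 136, 144, 170, 179, 189]
  KluX (TGTGGA, off=0): starts [6, 39, 64, 107, 151, 181, 212, 219] → cuts [6, 39, 64, 107, 151, 181, 212, 219]

All cut coordinates (distinct, sorted): [0, 6, 15, 36, 39, 61, 64, 74, 84, 90, 107, 118, 126, 136, 144, 151, 170, 179, 181, 189, 191, 199, 212, 219, 229, 241]

Fragment lengths:
  0→6: 6 bp
  6→15: 9 bp
  15→36: 21 bp
  36→39: 3 bp
  39→61: 22 bp
  61→64: 3 bp
  64→74: 10 bp
  74→84: 10 bp
  84→90: 6 bp
  90→107: 17 bp
  107→118: 11 bp
  118→126: 8 bp
  126→136: 10 bp
  136→144: 8 bp
  144→151: 7 bp
  151→170: 19 bp
  170→179: 9 bp
  179→181: 2 bp
  181→189: 8 bp
  189→191: 2 bp
  191→199: 8 bp
  199→212: 13 bp
  212→219: 7 bp
  219→229: 10 bp
  229→241: 12 bp
  241→0 (wrap): 257-241+0 = 16 bp

[2,2,3,3,6,6,7,7,8,8,8,8,9,9,10,10,10,10,11,12,13,16,17,19,21,22]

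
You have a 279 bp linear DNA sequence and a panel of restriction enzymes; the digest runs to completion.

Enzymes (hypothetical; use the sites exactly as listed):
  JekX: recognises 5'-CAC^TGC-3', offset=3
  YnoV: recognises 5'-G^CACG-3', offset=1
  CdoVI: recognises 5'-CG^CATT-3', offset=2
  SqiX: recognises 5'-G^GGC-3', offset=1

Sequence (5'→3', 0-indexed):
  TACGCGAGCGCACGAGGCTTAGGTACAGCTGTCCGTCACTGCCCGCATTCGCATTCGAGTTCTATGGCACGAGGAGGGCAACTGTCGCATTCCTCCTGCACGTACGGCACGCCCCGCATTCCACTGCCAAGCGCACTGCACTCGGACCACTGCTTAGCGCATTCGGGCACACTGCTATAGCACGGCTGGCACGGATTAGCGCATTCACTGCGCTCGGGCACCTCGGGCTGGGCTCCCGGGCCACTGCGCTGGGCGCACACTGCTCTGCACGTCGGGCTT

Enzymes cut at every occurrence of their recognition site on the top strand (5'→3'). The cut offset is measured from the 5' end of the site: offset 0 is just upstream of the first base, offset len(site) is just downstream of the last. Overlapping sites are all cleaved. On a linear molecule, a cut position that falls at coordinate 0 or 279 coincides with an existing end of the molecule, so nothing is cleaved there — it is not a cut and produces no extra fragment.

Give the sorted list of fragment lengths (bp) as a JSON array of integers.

[5,5,6,6,6,6,7,7,7,7,7,8,8,8,8,9,9,9,9,9,9,9,10,11,11,12,12,14,16,29]

Site scan:
  JekX CACTGC/3: at [36, 121, 133, 147, 169, 205, 241, 257] ⇒ [39, 124, 136, 150, 172, 208, 244, 260]
  YnoV GCACG/1: at [9, 66, 97, 106, 179, 188, 266] ⇒ [10, 67, 98, 107, 180, 189, 267]
  CdoVI CGCATT/2: at [43, 49, 85, 114, 157, 199] ⇒ [45, 51, 87, 116, 159, 201]
  SqiX GGGC/1: at [75, 164, 215, 224, 229, 237, 250, 273] ⇒ [76, 165, 216, 225, 230, 238, 251, 274]

All cut coordinates (distinct, sorted): [10, 39, 45, 51, 67, 76, 87, 98, 107, 116, 124, 136, 150, 159, 165, 172, 180, 189, 201, 208, 216, 225, 230, 238, 244, 251, 260, 267, 274]

Fragment lengths:
  [0,10): 10 bp
  [10,39): 29 bp
  [39,45): 6 bp
  [45,51): 6 bp
  [51,67): 16 bp
  [67,76): 9 bp
  [76,87): 11 bp
  [87,98): 11 bp
  [98,107): 9 bp
  [107,116): 9 bp
  [116,124): 8 bp
  [124,136): 12 bp
  [136,150): 14 bp
  [150,159): 9 bp
  [159,165): 6 bp
  [165,172): 7 bp
  [172,180): 8 bp
  [180,189): 9 bp
  [189,201): 12 bp
  [201,208): 7 bp
  [208,216): 8 bp
  [216,225): 9 bp
  [225,230): 5 bp
  [230,238): 8 bp
  [238,244): 6 bp
  [244,251): 7 bp
  [251,260): 9 bp
  [260,267): 7 bp
  [267,274): 7 bp
  [274,279): 5 bp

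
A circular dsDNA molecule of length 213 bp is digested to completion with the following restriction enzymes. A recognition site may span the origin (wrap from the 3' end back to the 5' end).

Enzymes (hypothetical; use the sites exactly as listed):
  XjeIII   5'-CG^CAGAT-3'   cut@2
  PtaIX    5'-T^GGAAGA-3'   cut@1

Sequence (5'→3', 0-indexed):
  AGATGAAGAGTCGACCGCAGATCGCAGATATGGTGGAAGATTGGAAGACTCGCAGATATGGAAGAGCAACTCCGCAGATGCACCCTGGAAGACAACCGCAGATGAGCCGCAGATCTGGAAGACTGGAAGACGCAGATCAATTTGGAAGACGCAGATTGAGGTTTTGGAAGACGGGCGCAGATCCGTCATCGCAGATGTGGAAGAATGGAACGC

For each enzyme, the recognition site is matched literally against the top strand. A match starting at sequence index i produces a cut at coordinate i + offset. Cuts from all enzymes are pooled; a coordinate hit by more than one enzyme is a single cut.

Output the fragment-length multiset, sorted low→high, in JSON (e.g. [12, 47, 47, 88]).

Scan for sites:
  XjeIII CGCAGAT/2: at [15, 22, 50, 72, 96, 107, 130, 149, 175, 189, 210] ⇒ [17, 24, 52, 74, 98, 109, 132, 151, 177, 191, 212]
  PtaIX TGGAAGA/1: at [33, 41, 58, 85, 115, 123, 142, 164, 197] ⇒ [34, 42, 59, 86, 116, 124, 143, 165, 198]

Pooled cuts: [17, 24, 34, 42, 52, 59, 74, 86, 98, 109, 116, 124, 132, 143, 151, 165, 177, 191, 198, 212]

Fragments:
  17→24: 7 bp
  24→34: 10 bp
  34→42: 8 bp
  42→52: 10 bp
  52→59: 7 bp
  59→74: 15 bp
  74→86: 12 bp
  86→98: 12 bp
  98→109: 11 bp
  109→116: 7 bp
  116→124: 8 bp
  124→132: 8 bp
  132→143: 11 bp
  143→151: 8 bp
  151→165: 14 bp
  165→177: 12 bp
  177→191: 14 bp
  191→198: 7 bp
  198→212: 14 bp
  212→17 (wrap): 213-212+17 = 18 bp

[7,7,7,7,8,8,8,8,10,10,11,11,12,12,12,14,14,14,15,18]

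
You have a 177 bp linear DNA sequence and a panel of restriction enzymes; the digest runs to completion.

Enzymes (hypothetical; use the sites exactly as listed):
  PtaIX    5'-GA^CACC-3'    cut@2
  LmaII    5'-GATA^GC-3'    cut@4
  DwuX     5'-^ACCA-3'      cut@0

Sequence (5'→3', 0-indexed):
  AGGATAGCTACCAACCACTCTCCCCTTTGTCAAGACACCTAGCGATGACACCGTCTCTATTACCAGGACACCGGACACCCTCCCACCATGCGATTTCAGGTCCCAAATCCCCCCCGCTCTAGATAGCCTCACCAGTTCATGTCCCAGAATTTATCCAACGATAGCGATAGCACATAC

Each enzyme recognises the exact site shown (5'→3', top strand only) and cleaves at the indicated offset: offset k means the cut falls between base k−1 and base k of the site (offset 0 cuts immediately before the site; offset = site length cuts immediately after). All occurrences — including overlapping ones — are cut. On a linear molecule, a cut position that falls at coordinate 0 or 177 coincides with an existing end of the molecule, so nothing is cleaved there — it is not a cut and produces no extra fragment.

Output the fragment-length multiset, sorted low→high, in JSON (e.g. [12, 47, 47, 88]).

[3,4,5,6,6,7,7,8,9,13,13,22,33,41]

Scan for sites:
  PtaIX (GACACC, off=2): starts [33, 46, 66, 73] → cuts [35, 48, 68, 75]
  LmaII (GATAGC, off=4): starts [2, 121, 159, 165] → cuts [6, 125, 163, 169]
  DwuX (ACCA, off=0): starts [9, 13, 61, 84, 130] → cuts [9, 13, 61, 84, 130]

Pooled cuts: [6, 9, 13, 35, 48, 61, 68, 75, 84, 125, 130, 163, 169]

Fragments:
  [0,6): 6 bp
  [6,9): 3 bp
  [9,13): 4 bp
  [13,35): 22 bp
  [35,48): 13 bp
  [48,61): 13 bp
  [61,68): 7 bp
  [68,75): 7 bp
  [75,84): 9 bp
  [84,125): 41 bp
  [125,130): 5 bp
  [130,163): 33 bp
  [163,169): 6 bp
  [169,177): 8 bp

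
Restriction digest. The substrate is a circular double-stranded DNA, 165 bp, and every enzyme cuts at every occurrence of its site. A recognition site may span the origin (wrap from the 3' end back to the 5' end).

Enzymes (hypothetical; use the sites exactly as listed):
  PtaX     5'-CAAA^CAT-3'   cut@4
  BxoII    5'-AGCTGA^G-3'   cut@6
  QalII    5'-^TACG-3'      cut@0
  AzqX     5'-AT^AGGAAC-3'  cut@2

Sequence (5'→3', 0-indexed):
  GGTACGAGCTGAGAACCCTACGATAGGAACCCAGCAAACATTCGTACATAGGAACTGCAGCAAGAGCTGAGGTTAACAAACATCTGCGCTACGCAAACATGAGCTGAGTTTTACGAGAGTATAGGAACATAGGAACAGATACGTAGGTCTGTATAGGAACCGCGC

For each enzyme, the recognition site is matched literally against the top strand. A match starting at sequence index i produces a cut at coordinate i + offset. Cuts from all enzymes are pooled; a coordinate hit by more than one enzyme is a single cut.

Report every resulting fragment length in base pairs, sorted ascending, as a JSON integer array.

Scan for sites:
  PtaX (CAAACAT, off=4): starts [34, 76, 93] → cuts [38, 80, 97]
  BxoII (AGCTGAG, off=6): starts [6, 64, 101] → cuts [12, 70, 107]
  QalII (TACG, off=0): starts [2, 18, 89, 111, 139] → cuts [2, 18, 89, 111, 139]
  AzqX (ATAGGAAC, off=2): starts [22, 47, 120, 128, 152] → cuts [24, 49, 122, 130, 154]

Pooled cuts: [2, 12, 18, 24, 38, 49, 70, 80, 89, 97, 107, 111, 122, 130, 139, 154]

Fragment lengths:
  2→12: 10 bp
  12→18: 6 bp
  18→24: 6 bp
  24→38: 14 bp
  38→49: 11 bp
  49→70: 21 bp
  70→80: 10 bp
  80→89: 9 bp
  89→97: 8 bp
  97→107: 10 bp
  107→111: 4 bp
  111→122: 11 bp
  122→130: 8 bp
  130→139: 9 bp
  139→154: 15 bp
  154→2 (wrap): 165-154+2 = 13 bp

[4,6,6,8,8,9,9,10,10,10,11,11,13,14,15,21]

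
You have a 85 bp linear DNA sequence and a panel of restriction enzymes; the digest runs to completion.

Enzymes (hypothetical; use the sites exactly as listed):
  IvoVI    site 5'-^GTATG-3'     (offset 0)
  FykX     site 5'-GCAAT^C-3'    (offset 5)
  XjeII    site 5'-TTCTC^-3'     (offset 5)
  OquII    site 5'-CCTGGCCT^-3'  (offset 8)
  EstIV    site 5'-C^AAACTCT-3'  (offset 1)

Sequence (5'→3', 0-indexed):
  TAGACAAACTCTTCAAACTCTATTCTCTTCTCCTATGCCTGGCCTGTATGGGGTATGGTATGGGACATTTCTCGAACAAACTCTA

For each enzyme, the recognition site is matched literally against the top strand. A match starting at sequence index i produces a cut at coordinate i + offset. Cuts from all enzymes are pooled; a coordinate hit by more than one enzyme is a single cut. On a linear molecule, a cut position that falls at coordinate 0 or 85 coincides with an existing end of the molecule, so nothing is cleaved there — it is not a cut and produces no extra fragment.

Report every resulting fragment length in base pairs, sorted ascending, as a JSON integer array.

Per-enzyme occurrences:
  IvoVI GTATG/0: at [45, 52, 57] ⇒ [45, 52, 57]
  FykX (GCAATC, off=5): no sites
  XjeII TTCTC/5: at [22, 27, 68] ⇒ [27, 32, 73]
  OquII CCTGGCCT/8: at [37] ⇒ [45]
  EstIV CAAACTCT/1: at [4, 13, 76] ⇒ [5, 14, 77]

Pooled cuts: [5, 14, 27, 32, 45, 52, 57, 73, 77]

Fragment lengths:
  [0,5): 5 bp
  [5,14): 9 bp
  [14,27): 13 bp
  [27,32): 5 bp
  [32,45): 13 bp
  [45,52): 7 bp
  [52,57): 5 bp
  [57,73): 16 bp
  [73,77): 4 bp
  [77,85): 8 bp

[4,5,5,5,7,8,9,13,13,16]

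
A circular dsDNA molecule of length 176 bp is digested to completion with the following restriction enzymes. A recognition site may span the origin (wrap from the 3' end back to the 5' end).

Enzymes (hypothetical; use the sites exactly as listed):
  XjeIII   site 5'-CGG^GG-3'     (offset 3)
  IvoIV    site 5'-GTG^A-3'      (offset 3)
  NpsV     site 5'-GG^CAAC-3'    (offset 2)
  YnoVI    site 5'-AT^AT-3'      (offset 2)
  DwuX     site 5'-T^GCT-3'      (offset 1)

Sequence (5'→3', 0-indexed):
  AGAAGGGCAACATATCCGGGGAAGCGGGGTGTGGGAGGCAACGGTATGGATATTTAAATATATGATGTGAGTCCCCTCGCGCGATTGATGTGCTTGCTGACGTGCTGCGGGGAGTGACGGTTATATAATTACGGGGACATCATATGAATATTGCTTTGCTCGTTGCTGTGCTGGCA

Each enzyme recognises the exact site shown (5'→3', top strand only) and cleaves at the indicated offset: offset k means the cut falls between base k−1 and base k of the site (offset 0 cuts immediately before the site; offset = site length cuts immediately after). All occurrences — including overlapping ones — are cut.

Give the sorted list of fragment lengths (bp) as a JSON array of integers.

[2,3,4,5,5,6,6,6,6,7,7,8,8,8,8,8,9,10,11,13,14,22]

Scan for sites:
  XjeIII CGGGG/3: at [16, 24, 107, 131] ⇒ [19, 27, 110, 134]
  IvoIV GTGA/3: at [66, 113] ⇒ [69, 116]
  NpsV GGCAAC/2: at [5, 36] ⇒ [7, 38]
  YnoVI ATAT/2: at [11, 49, 57, 59, 122, 141, 147] ⇒ [13, 51, 59, 61, 124, 143, 149]
  DwuX TGCT/1: at [90, 94, 102, 151, 156, 163, 168] ⇒ [91, 95, 103, 152, 157, 164, 169]

Pooled cuts: [7, 13, 19, 27, 38, 51, 59, 61, 69, 91, 95, 103, 110, 116, 124, 134, 143, 149, 152, 157, 164, 169]

Fragments:
  7→13: 6 bp
  13→19: 6 bp
  19→27: 8 bp
  27→38: 11 bp
  38→51: 13 bp
  51→59: 8 bp
  59→61: 2 bp
  61→69: 8 bp
  69→91: 22 bp
  91→95: 4 bp
  95→103: 8 bp
  103→110: 7 bp
  110→116: 6 bp
  116→124: 8 bp
  124→134: 10 bp
  134→143: 9 bp
  143→149: 6 bp
  149→152: 3 bp
  152→157: 5 bp
  157→164: 7 bp
  164→169: 5 bp
  169→7 (wrap): 176-169+7 = 14 bp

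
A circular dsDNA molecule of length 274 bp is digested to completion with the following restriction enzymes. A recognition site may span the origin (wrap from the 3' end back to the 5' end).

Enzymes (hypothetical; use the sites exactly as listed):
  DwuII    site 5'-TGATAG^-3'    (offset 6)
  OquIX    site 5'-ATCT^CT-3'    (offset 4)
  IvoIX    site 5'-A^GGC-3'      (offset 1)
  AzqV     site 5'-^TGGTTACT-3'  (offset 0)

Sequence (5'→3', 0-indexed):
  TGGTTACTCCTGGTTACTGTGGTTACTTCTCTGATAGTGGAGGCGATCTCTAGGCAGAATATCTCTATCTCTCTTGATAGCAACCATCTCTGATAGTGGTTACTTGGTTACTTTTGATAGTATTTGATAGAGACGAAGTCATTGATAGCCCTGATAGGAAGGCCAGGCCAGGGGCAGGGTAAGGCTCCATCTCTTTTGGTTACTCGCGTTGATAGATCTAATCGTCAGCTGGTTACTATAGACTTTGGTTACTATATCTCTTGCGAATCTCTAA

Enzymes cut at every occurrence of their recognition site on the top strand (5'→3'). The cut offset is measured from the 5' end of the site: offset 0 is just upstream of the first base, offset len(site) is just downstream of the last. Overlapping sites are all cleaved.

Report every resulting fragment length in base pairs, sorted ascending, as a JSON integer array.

Scan for sites:
  DwuII (TGATAG, off=6): starts [31, 74, 90, 114, 124, 142, 151, 209] → cuts [37, 80, 96, 120, 130, 148, 157, 215]
  OquIX (ATCTCT, off=4): starts [45, 60, 66, 85, 188, 255, 266] → cuts [49, 64, 70, 89, 192, 259, 270]
  IvoIX (AGGC, off=1): starts [40, 51, 159, 164, 181] → cuts [41, 52, 160, 165, 182]
  AzqV (TGGTTACT, off=0): starts [0, 10, 19, 96, 104, 196, 229, 245] → cuts [0, 10, 19, 96, 104, 196, 229, 245]

All cut coordinates (distinct, sorted): [0, 10, 19, 37, 41, 49, 52, 64, 70, 80, 89, 96, 104, 120, 130, 148, 157, 160, 165, 182, 192, 196, 215, 229, 245, 259, 270]

Fragments:
  0→10: 10 bp
  10→19: 9 bp
  19→37: 18 bp
  37→41: 4 bp
  41→49: 8 bp
  49→52: 3 bp
  52→64: 12 bp
  64→70: 6 bp
  70→80: 10 bp
  80→89: 9 bp
  89→96: 7 bp
  96→104: 8 bp
  104→120: 16 bp
  120→130: 10 bp
  130→148: 18 bp
  148→157: 9 bp
  157→160: 3 bp
  160→165: 5 bp
  165→182: 17 bp
  182→192: 10 bp
  192→196: 4 bp
  196→215: 19 bp
  215→229: 14 bp
  229→245: 16 bp
  245→259: 14 bp
  259→270: 11 bp
  270→0 (wrap): 274-270+0 = 4 bp

[3,3,4,4,4,5,6,7,8,8,9,9,9,10,10,10,10,11,12,14,14,16,16,17,18,18,19]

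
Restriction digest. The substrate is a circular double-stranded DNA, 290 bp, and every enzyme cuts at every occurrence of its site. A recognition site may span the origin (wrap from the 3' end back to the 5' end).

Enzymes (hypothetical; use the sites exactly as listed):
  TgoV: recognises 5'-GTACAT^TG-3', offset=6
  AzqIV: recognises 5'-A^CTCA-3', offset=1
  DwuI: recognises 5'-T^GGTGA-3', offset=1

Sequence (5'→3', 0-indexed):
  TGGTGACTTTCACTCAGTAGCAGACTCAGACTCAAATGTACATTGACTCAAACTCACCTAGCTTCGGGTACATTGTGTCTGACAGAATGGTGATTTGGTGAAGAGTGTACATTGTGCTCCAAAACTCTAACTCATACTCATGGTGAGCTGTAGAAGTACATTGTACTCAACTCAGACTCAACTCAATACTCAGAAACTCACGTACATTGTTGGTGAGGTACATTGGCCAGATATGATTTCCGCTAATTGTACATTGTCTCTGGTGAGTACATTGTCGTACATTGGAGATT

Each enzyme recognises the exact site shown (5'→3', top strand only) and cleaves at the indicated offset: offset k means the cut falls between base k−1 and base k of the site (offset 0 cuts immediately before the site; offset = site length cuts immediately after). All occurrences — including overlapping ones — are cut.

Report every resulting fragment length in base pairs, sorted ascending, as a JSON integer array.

[3,4,4,5,5,5,6,6,6,6,7,7,8,8,9,10,11,11,11,12,12,13,15,16,18,20,21,31]

Scan for sites:
  TgoV (GTACATTG, off=6): starts [37, 67, 106, 155, 201, 217, 248, 266, 276] → cuts [43, 73, 112, 161, 207, 223, 254, 272, 282]
  AzqIV (ACTCA, off=1): starts [11, 23, 29, 45, 51, 129, 135, 164, 169, 175, 180, 187, 195] → cuts [12, 24, 30, 46, 52, 130, 136, 165, 170, 176, 181, 188, 196]
  DwuI (TGGTGA, off=1): starts [0, 87, 95, 140, 210, 260] → cuts [1, 88, 96, 141, 211, 261]

Pooled cuts: [1, 12, 24, 30, 43, 46, 52, 73, 88, 96, 112, 130, 136, 141, 161, 165, 170, 176, 181, 188, 196, 207, 211, 223, 254, 261, 272, 282]

Fragments:
  1→12: 11 bp
  12→24: 12 bp
  24→30: 6 bp
  30→43: 13 bp
  43→46: 3 bp
  46→52: 6 bp
  52→73: 21 bp
  73→88: 15 bp
  88→96: 8 bp
  96→112: 16 bp
  112→130: 18 bp
  130→136: 6 bp
  136→141: 5 bp
  141→161: 20 bp
  161→165: 4 bp
  165→170: 5 bp
  170→176: 6 bp
  176→181: 5 bp
  181→188: 7 bp
  188→196: 8 bp
  196→207: 11 bp
  207→211: 4 bp
  211→223: 12 bp
  223→254: 31 bp
  254→261: 7 bp
  261→272: 11 bp
  272→282: 10 bp
  282→1 (wrap): 290-282+1 = 9 bp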